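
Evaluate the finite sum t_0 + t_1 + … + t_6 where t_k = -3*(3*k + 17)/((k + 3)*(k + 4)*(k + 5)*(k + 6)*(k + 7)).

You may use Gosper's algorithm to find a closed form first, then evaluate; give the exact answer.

Σ = -679/17160

t_(k+1)/t_k = (k + 3)*(3*k + 20)/((k + 8)*(3*k + 17)).
Take A(k)=k + 3, B(k)=k + 8, C(k)=k + 17/3.
Key eq: (k + 3)·f(k+1) = (k + 7)·f(k) + (k + 17/3).
Degrees (1,1,1) ⇒ d ≤ 4.
Match coefficients ⇒ f(k) = k*(k + 5)*(k**2 + 13*k + 54)/216.
Then R = B(k−1)f/C = k*(k + 5)*(k + 7)*(k**2 + 13*k + 54)/(72*(3*k + 17)), so s_k = R(k)·t_k = k*(-k**2 - 13*k - 54)/(24*(k**3 + 13*k**2 + 54*k + 72)).
Verify: 3*(-3*k - 17)/(k**5 + 25*k**4 + 245*k**3 + 1175*k**2 + 2754*k + 2520) matches t_k.
Sum = s_(7) − s_(0); s_(7) = -679/17160, s_(0) = 0 ⇒ -679/17160.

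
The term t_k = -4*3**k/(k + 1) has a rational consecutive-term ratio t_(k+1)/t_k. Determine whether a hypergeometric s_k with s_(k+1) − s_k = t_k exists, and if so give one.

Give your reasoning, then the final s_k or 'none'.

Compute t_(k+1)/t_k: get 3*(k + 1)/(k + 2).
Factor: A=3*k + 3; B=k + 2; C=1.
Need (3*k + 3)·f(k+1) − (k + 1)·f(k) = 1.
From deg A=1, deg B=1, deg C=0: d=-1.
Negative degree bound (-1): no f exists, t_k not Gosper-summable.

not Gosper-summable; s_k does not exist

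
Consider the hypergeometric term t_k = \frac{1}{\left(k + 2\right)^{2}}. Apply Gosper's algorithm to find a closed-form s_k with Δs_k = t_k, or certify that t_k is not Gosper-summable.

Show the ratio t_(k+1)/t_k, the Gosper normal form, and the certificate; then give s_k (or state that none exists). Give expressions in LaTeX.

t_(k+1)/t_k = (k + 2)**2/(k + 3)**2.
Factor: A=k**2 + 4*k + 4; B=k**2 + 6*k + 9; C=1.
Solve (k**2 + 4*k + 4)·f(k+1) − (k**2 + 4*k + 4)·f(k) = 1.
From deg A=2, deg B=2, deg C=0: d=0.
f = c0 ⇒ A·f(k+1) − B(k−1)·f(k) − C = -1. The system {-1 = 0} is inconsistent; no antidifference.

none — t_k is not Gosper-summable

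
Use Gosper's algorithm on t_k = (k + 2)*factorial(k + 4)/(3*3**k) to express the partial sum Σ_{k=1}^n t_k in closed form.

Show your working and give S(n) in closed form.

r(k) = (k + 3)*(k + 5)/(3*(k + 2)) after simplifying.
A = k/3 + 5/3, B = 1, C = k + 2.
Set up (k/3 + 5/3)·f(k+1) − (1)·f(k) − (k + 2) = 0.
deg f ≤ 0 (via 1,0,1).
Coefficient equations give f(k) = 3.
Then R = B(k−1)f/C = 3/(k + 2), so s_k = R(k)·t_k = factorial(k + 4)/3**k.
Verify: (k + 2)*factorial(k + 4)/(3*3**k) matches t_k.
Σ_(k=1)^n t_k = s_(n+1) − s_(1) = (3**(-n - 1)*factorial(n + 5)) − (40), i.e. -40 + factorial(n + 5)/(3*3**n).

S(n) = -40 + factorial(n + 5)/(3*3**n)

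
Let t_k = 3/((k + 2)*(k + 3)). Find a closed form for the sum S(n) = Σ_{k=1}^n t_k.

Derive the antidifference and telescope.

S(n) = n/(n + 3)

Step 1: r(k) = (k + 2)/(k + 4).
Take A(k)=k + 2, B(k)=k + 4, C(k)=1.
Key eq: (k + 2)·f(k+1) = (k + 3)·f(k) + (1).
Degrees (1,1,0) ⇒ d ≤ 1.
Match coefficients ⇒ f(k) = k/2.
So s_k = (B(k−1)f/C)·t_k = (k*(k + 3)/2)·t_k = 3*k/(2*(k + 2)).
Δs = 3/(k**2 + 5*k + 6), as required.
Evaluate: s_(n+1) = 3*(n + 1)/(2*(n + 3)); subtract s_(1) = 1/2 ⇒ S(n) = n/(n + 3).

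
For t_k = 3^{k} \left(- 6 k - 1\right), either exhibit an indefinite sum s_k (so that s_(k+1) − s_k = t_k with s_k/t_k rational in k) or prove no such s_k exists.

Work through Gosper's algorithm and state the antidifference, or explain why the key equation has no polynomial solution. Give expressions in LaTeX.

t_(k+1)/t_k = 3*(6*k + 7)/(6*k + 1).
Factor: A=3; B=1; C=k + 1/6.
f must satisfy (3)·f(k+1) − (1)·f(k) = k + 1/6.
Bound: deg f ≤ 1.
Match coefficients ⇒ f(k) = (3*k - 4)/6.
Then R = B(k−1)f/C = (3*k - 4)/(6*k + 1), so s_k = R(k)·t_k = 3**k*(4 - 3*k).
s_(k+1) − s_k = 3**k*(-6*k - 1) = t_k.

s_k = 3^{k} \left(4 - 3 k\right)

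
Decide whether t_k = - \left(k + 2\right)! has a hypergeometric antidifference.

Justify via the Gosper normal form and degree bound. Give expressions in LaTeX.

No — negative degree bound, so no certificate f.

Compute t_(k+1)/t_k: get k + 3.
So A=k + 3 and B=1, with C=1.
Solve (k + 3)·f(k+1) − (1)·f(k) = 1.
Degrees (1,0,0) ⇒ d ≤ -1.
Bound -1 < 0, so the key equation has no polynomial solution.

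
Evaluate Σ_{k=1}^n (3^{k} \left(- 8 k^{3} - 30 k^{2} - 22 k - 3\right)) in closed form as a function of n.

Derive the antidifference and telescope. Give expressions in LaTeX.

The ratio is 3*(8*k**3 + 54*k**2 + 106*k + 63)/(8*k**3 + 30*k**2 + 22*k + 3).
Gosper form: A/B · C(k+1)/C(k) with A=3, B=1, C=k**3 + 15*k**2/4 + 11*k/4 + 3/8.
Key eq: (3)·f(k+1) = (1)·f(k) + (k**3 + 15*k**2/4 + 11*k/4 + 3/8).
From deg A=0, deg B=0, deg C=3: d=3.
Solving with deg f ≤ 3: f(k) = (k - 1)*(4*k**2 + k + 3)/8.
So s_k = (B(k−1)f/C)·t_k = ((k - 1)*(4*k**2 + k + 3)/((4*k + 3)*(2*k**2 + 6*k + 1)))·t_k = 3**k*(-4*k**3 + 3*k**2 - 2*k + 3).
Verify: 3**k*(-8*k**3 - 30*k**2 - 22*k - 3) matches t_k.
Telescope: S(n) = s_(n+1) − s_(1) = 3**(n + 1)*n*(-4*n**2 - 9*n - 8) − (0) = 3**(n + 1)*n*(-4*n**2 - 9*n - 8).

S(n) = 3^{n + 1} n \left(- 4 n^{2} - 9 n - 8\right)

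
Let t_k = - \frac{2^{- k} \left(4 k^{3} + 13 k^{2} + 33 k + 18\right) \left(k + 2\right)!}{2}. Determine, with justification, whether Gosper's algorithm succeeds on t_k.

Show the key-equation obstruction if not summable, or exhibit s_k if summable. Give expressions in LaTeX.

Yes. s_k = - 2^{- k} \left(4 k^{2} + k + 3\right) \left(k + 2\right)!.

Compute t_(k+1)/t_k: get (4*k**4 + 37*k**3 + 146*k**2 + 281*k + 204)/(2*(4*k**3 + 13*k**2 + 33*k + 18)).
So A=k/2 + 3/2 and B=1, with C=k**3 + 13*k**2/4 + 33*k/4 + 9/2.
Key eq: (k/2 + 3/2)·f(k+1) = (1)·f(k) + (k**3 + 13*k**2/4 + 33*k/4 + 9/2).
deg f ≤ 2 (via 1,0,3).
Solving with deg f ≤ 2: f(k) = (4*k**2 + k + 3)/2.
R(k) = B(k−1)·f(k)/C(k) = 2*(4*k**2 + k + 3)/(4*k**3 + 13*k**2 + 33*k + 18); s_k = R·t_k = -(4*k**2 + k + 3)*factorial(k + 2)/2**k.
Δs = -(4*k**3 + 13*k**2 + 33*k + 18)*factorial(k + 2)/(2*2**k), as required.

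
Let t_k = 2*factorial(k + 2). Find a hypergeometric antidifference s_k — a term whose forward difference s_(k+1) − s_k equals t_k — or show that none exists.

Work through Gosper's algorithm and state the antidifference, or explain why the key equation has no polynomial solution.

t_(k+1)/t_k = k + 3.
Normal form (A,B,C) = (k + 3, 1, 1).
Need (k + 3)·f(k+1) − (1)·f(k) = 1.
d = -1 from the (1,0,0) case.
Negative degree bound (-1): no f exists, t_k not Gosper-summable.

none — t_k is not Gosper-summable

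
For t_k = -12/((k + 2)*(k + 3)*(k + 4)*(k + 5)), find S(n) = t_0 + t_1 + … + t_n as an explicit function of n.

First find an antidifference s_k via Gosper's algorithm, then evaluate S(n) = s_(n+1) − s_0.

Step 1: r(k) = (k + 2)/(k + 6).
Factor: A=k + 2; B=k + 6; C=1.
f must satisfy (k + 2)·f(k+1) − (k + 5)·f(k) = 1.
d = 3 from the (1,1,0) case.
A polynomial solution: f(k) = k*(k**2 + 9*k + 26)/72.
Certificate R = B(k−1)f/C = k*(k + 5)*(k**2 + 9*k + 26)/72 gives s_k = k*(-k**2 - 9*k - 26)/(6*(k + 2)*(k + 3)*(k + 4)).
Check: Δs_k = -12/(k**4 + 14*k**3 + 71*k**2 + 154*k + 120). ✓
Telescope: S(n) = s_(n+1) − s_(0) = (-n**3 - 12*n**2 - 47*n - 36)/(6*(n**3 + 12*n**2 + 47*n + 60)) − (0) = (-n**3 - 12*n**2 - 47*n - 36)/(6*(n**3 + 12*n**2 + 47*n + 60)).

S(n) = (-n**3 - 12*n**2 - 47*n - 36)/(6*(n**3 + 12*n**2 + 47*n + 60))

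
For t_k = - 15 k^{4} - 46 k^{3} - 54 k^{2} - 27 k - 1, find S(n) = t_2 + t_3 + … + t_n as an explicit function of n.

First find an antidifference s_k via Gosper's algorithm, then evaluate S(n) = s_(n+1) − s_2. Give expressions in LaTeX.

S(n) = - 3 n^{5} - 19 n^{4} - 46 n^{3} - 52 n^{2} - 23 n + 143

The ratio is (15*k**4 + 106*k**3 + 282*k**2 + 333*k + 143)/(15*k**4 + 46*k**3 + 54*k**2 + 27*k + 1).
Take A(k)=1, B(k)=1, C(k)=k**4 + 46*k**3/15 + 18*k**2/5 + 9*k/5 + 1/15.
Key eq: (1)·f(k+1) = (1)·f(k) + (k**4 + 46*k**3/15 + 18*k**2/5 + 9*k/5 + 1/15).
deg f ≤ 5 (via 0,0,4).
Coefficient equations give f(k) = k*(3*k**4 + 4*k**3 - 2*k - 4)/15.
Get s_k = R·t_k = k*(-3*k**4 - 4*k**3 + 2*k + 4) with R(k) = B(k−1)f(k)/C(k) = k*(3*k**4 + 4*k**3 - 2*k - 4)/(15*k**4 + 46*k**3 + 54*k**2 + 27*k + 1).
Verify: -15*k**4 - 46*k**3 - 54*k**2 - 27*k - 1 matches t_k.
Evaluate: s_(n+1) = -3*n**5 - 19*n**4 - 46*n**3 - 52*n**2 - 23*n - 1; subtract s_(2) = -144 ⇒ S(n) = -3*n**5 - 19*n**4 - 46*n**3 - 52*n**2 - 23*n + 143.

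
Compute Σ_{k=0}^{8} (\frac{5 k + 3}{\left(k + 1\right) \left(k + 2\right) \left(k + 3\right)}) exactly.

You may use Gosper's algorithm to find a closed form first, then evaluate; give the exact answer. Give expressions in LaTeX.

Σ = 171/110

Ratio r(k) = (k + 1)*(5*k + 8)/((k + 4)*(5*k + 3)).
Gosper form: A/B · C(k+1)/C(k) with A=k + 1, B=k + 4, C=k + 3/5.
f must satisfy (k + 1)·f(k+1) − (k + 3)·f(k) = k + 3/5.
deg f ≤ 2 (via 1,1,1).
Match coefficients ⇒ f(k) = k*(2*k + 1)/5.
Then R = B(k−1)f/C = k*(k + 3)*(2*k + 1)/(5*k + 3), so s_k = R(k)·t_k = k*(2*k + 1)/((k + 1)*(k + 2)).
Check: Δs_k = (5*k + 3)/(k**3 + 6*k**2 + 11*k + 6). ✓
Evaluate s at k=9 and k=0: 171/110 and 0; difference 171/110.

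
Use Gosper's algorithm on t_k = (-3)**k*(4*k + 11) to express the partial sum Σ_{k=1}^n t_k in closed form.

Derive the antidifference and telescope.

S(n) = 3*(-3)**n*n + 9*(-3)**n - 9

Ratio r(k) = 3*(-4*k - 15)/(4*k + 11).
Factor: A=-3; B=1; C=k + 11/4.
Need (-3)·f(k+1) − (1)·f(k) = k + 11/4.
d = 1 from the (0,0,1) case.
Match coefficients ⇒ f(k) = -(k + 2)/4.
So s_k = (B(k−1)f/C)·t_k = (-(k + 2)/(4*k + 11))·t_k = (-3)**k*(-k - 2).
Check: Δs_k = (-3)**k*(4*k + 11). ✓
Σ_(k=1)^n t_k = s_(n+1) − s_(1) = (3*(-3)**n*(n + 3)) − (9), i.e. 3*(-3)**n*n + 9*(-3)**n - 9.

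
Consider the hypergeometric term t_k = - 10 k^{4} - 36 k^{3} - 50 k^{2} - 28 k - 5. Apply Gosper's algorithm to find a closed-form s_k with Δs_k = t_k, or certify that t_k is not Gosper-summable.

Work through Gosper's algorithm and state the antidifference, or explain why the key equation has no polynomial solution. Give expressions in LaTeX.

s_k = k \left(- 2 k^{4} - 4 k^{3} - 2 k^{2} + 2 k + 1\right)

Ratio r(k) = (10*k**4 + 76*k**3 + 218*k**2 + 276*k + 129)/(10*k**4 + 36*k**3 + 50*k**2 + 28*k + 5).
So A=1 and B=1, with C=k**4 + 18*k**3/5 + 5*k**2 + 14*k/5 + 1/2.
Solve (1)·f(k+1) − (1)·f(k) = k**4 + 18*k**3/5 + 5*k**2 + 14*k/5 + 1/2.
From deg A=0, deg B=0, deg C=4: d=5.
Match coefficients ⇒ f(k) = k*(2*k**4 + 4*k**3 + 2*k**2 - 2*k - 1)/10.
Get s_k = R·t_k = k*(-2*k**4 - 4*k**3 - 2*k**2 + 2*k + 1) with R(k) = B(k−1)f(k)/C(k) = k*(2*k**4 + 4*k**3 + 2*k**2 - 2*k - 1)/(10*k**4 + 36*k**3 + 50*k**2 + 28*k + 5).
Δs = -10*k**4 - 36*k**3 - 50*k**2 - 28*k - 5, as required.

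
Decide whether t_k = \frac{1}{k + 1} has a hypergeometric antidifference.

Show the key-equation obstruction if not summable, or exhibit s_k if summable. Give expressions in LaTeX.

Compute t_(k+1)/t_k: get (k + 1)/(k + 2).
A = k + 1, B = k + 2, C = 1.
Key eq: (k + 1)·f(k+1) = (k + 1)·f(k) + (1).
Degrees (1,1,0) ⇒ d ≤ 0.
Write f(k) = c0. Then LHS − RHS = -1, requiring -1 = 0: contradictory. No certificate.

No — t_k has no hypergeometric antidifference.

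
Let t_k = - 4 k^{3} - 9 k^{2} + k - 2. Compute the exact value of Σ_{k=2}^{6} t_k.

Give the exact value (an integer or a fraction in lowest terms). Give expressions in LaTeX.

The ratio is (4*k**3 + 21*k**2 + 29*k + 14)/(4*k**3 + 9*k**2 - k + 2).
Factor: A=1; B=1; C=k**3 + 9*k**2/4 - k/4 + 1/2.
Set up (1)·f(k+1) − (1)·f(k) − (k**3 + 9*k**2/4 - k/4 + 1/2) = 0.
Bound: deg f ≤ 4.
Coefficient equations give f(k) = k*(k**3 + k**2 - 4*k + 4)/4.
So s_k = (B(k−1)f/C)·t_k = (k*(k**3 + k**2 - 4*k + 4)/(4*k**3 + 9*k**2 - k + 2))·t_k = k*(-k**3 - k**2 + 4*k - 4).
Δs = -4*k**3 - 9*k**2 + k - 2, as required.
Telescoping: Σ = s_(7) − s_(2) = -2576 − (-16) = -2560.

Σ = -2560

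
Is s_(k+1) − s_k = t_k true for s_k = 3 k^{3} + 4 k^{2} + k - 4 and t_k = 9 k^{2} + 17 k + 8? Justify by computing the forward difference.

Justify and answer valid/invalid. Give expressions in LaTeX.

Valid: the claim telescopes to t_k.

s_(k+1) = 3*k**3 + 13*k**2 + 18*k + 4
s_(k+1) − s_k = 9*k**2 + 17*k + 8
(s_(k+1) − s_k) − t_k = 0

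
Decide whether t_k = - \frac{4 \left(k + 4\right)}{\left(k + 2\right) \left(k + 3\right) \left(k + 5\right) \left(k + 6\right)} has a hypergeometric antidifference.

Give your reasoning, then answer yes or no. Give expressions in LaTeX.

Yes. s_k = \frac{k \left(- k - 7\right)}{5 \left(k^{2} + 7 k + 10\right)}.

t_(k+1)/t_k = (k + 2)*(k + 5)**2/((k + 4)**2*(k + 7)).
So A=k + 2 and B=k + 7, with C=k**2 + 8*k + 16.
Need (k + 2)·f(k+1) − (k + 6)·f(k) = k**2 + 8*k + 16.
deg f ≤ 4 (via 1,1,2).
A polynomial solution: f(k) = k*(k + 3)*(k + 4)*(k + 7)/20.
Then R = B(k−1)f/C = k*(k + 3)*(k + 6)*(k + 7)/(20*(k + 4)), so s_k = R(k)·t_k = k*(-k - 7)/(5*(k**2 + 7*k + 10)).
Δs = 4*(-k - 4)/(k**4 + 16*k**3 + 91*k**2 + 216*k + 180), as required.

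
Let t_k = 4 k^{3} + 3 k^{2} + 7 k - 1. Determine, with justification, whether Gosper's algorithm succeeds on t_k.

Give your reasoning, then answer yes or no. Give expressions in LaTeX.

Ratio r(k) = (4*k**3 + 15*k**2 + 25*k + 13)/(4*k**3 + 3*k**2 + 7*k - 1).
Take A(k)=1, B(k)=1, C(k)=k**3 + 3*k**2/4 + 7*k/4 - 1/4.
Need (1)·f(k+1) − (1)·f(k) = k**3 + 3*k**2/4 + 7*k/4 - 1/4.
Degrees (0,0,3) ⇒ d ≤ 4.
Coefficient equations give f(k) = k*(k**3 - k**2 + 3*k - 4)/4.
So s_k = (B(k−1)f/C)·t_k = (k*(k**3 - k**2 + 3*k - 4)/(4*k**3 + 3*k**2 + 7*k - 1))·t_k = k*(k**3 - k**2 + 3*k - 4).
s_(k+1) − s_k = 4*k**3 + 3*k**2 + 7*k - 1 = t_k.

Yes. s_k = k \left(k^{3} - k^{2} + 3 k - 4\right).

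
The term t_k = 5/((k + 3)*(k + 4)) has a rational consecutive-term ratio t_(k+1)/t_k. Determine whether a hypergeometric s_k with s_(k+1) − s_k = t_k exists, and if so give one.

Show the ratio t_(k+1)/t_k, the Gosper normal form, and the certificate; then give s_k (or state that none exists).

r(k) = (k + 3)/(k + 5) after simplifying.
Take A(k)=k + 3, B(k)=k + 5, C(k)=1.
Solve (k + 3)·f(k+1) − (k + 4)·f(k) = 1.
Degrees (1,1,0) ⇒ d ≤ 1.
Solving with deg f ≤ 1: f(k) = k/3.
So s_k = (B(k−1)f/C)·t_k = (k*(k + 4)/3)·t_k = 5*k/(3*(k + 3)).
Check: Δs_k = 5/(k**2 + 7*k + 12). ✓

s_k = 5*k/(3*(k + 3))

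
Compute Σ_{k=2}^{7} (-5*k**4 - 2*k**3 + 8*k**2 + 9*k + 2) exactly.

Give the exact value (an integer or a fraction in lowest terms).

Σ = -23574

r(k) = (5*k**4 + 22*k**3 + 28*k**2 + k - 12)/(5*k**4 + 2*k**3 - 8*k**2 - 9*k - 2) after simplifying.
Gosper form: A/B · C(k+1)/C(k) with A=1, B=1, C=k**4 + 2*k**3/5 - 8*k**2/5 - 9*k/5 - 2/5.
Key eq: (1)·f(k+1) = (1)·f(k) + (k**4 + 2*k**3/5 - 8*k**2/5 - 9*k/5 - 2/5).
d = 5 from the (0,0,4) case.
Coefficient equations give f(k) = k*(k**4 - 2*k**3 - 2*k**2 + 1)/5.
R(k) = B(k−1)·f(k)/C(k) = k*(k**4 - 2*k**3 - 2*k**2 + 1)/(5*k**4 + 2*k**3 - 8*k**2 - 9*k - 2); s_k = R·t_k = -k**5 + 2*k**4 + 2*k**3 - k.
Check: Δs_k = -5*k**4 - 2*k**3 + 8*k**2 + 9*k + 2. ✓
Σ_(k=2)^(7) t_k = s_(8) − s_(2) = -23560 − (14) = -23574.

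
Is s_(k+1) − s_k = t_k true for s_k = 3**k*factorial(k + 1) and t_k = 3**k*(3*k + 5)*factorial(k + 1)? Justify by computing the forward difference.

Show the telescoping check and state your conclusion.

Valid — Δs_k = t_k.

s_(k+1) = 3**(k + 1)*factorial(k + 2)
s_(k+1) − s_k = 3**k*(3*k + 5)*factorial(k + 1)
(s_(k+1) − s_k) − t_k = 0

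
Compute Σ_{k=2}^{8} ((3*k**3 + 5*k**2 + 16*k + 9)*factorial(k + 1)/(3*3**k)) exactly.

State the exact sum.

Compute t_(k+1)/t_k: get (3*k**4 + 20*k**3 + 63*k**2 + 103*k + 66)/(3*(3*k**3 + 5*k**2 + 16*k + 9)).
Factor: A=k/3 + 2/3; B=1; C=k**3 + 5*k**2/3 + 16*k/3 + 3.
Key eq: (k/3 + 2/3)·f(k+1) = (1)·f(k) + (k**3 + 5*k**2/3 + 16*k/3 + 3).
From deg A=1, deg B=0, deg C=3: d=2.
Solve for f: f(k) = 3*k**2 + 2*k + 1 (degree 2 ≤ 2).
Certificate R = B(k−1)f/C = 3*(3*k**2 + 2*k + 1)/(3*k**3 + 5*k**2 + 16*k + 9) gives s_k = (3*k**2 + 2*k + 1)*factorial(k + 1)/3**k.
Δs = (3*k**3 + 5*k**2 + 16*k + 9)*factorial(k + 1)/(3*3**k), as required.
Sum = s_(9) − s_(2); s_(9) = 11737600/243, s_(2) = 34/3 ⇒ 11734846/243.

Σ = 11734846/243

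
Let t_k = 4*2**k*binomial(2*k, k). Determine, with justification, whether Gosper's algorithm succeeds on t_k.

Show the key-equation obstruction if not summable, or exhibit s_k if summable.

t_(k+1)/t_k = 4*(2*k + 1)/(k + 1).
Gosper form: A/B · C(k+1)/C(k) with A=8*k + 4, B=k + 1, C=1.
f must satisfy (8*k + 4)·f(k+1) − (k)·f(k) = 1.
deg f ≤ -1 (via 1,1,0).
d = -1 < 0 ⇒ no nonzero polynomial f; not summable.

No — negative degree bound, so no certificate f.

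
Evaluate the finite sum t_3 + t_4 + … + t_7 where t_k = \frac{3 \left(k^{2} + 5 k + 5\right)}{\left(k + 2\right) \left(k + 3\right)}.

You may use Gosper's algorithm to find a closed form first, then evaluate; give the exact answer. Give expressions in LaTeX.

Ratio r(k) = (k + 2)*(5*k + (k + 1)**2 + 10)/((k + 4)*(k**2 + 5*k + 5)).
Take A(k)=k + 2, B(k)=k + 4, C(k)=k**2 + 5*k + 5.
Solve (k + 2)·f(k+1) − (k + 3)·f(k) = k**2 + 5*k + 5.
Bound: deg f ≤ 2.
Solving with deg f ≤ 2: f(k) = k*(2*k + 3)/2.
Certificate R = B(k−1)f/C = k*(k + 3)*(2*k + 3)/(2*(k**2 + 5*k + 5)) gives s_k = 3*k*(2*k + 3)/(2*(k + 2)).
Check: Δs_k = 3*(k**2 + 5*k + 5)/(k**2 + 5*k + 6). ✓
Telescoping: Σ = s_(8) − s_(3) = 114/5 − (81/10) = 147/10.

Σ = 147/10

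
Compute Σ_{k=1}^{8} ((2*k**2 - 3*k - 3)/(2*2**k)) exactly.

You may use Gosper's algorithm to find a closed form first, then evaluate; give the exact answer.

r(k) = (2*k**2 + k - 4)/(2*(2*k**2 - 3*k - 3)) after simplifying.
Normal form (A,B,C) = (1/2, 1, k**2 - 3*k/2 - 3/2).
Need (1/2)·f(k+1) − (1)·f(k) = k**2 - 3*k/2 - 3/2.
deg f ≤ 2 (via 0,0,2).
A polynomial solution: f(k) = -k*(2*k + 1).
R(k) = B(k−1)·f(k)/C(k) = -2*k*(2*k + 1)/(2*k**2 - 3*k - 3); s_k = R·t_k = k*(-2*k - 1)/2**k.
Δs = (2*k**2 - 3*k - 3)/(2*2**k), as required.
Telescoping: Σ = s_(9) − s_(1) = -171/512 − (-3/2) = 597/512.

Σ = 597/512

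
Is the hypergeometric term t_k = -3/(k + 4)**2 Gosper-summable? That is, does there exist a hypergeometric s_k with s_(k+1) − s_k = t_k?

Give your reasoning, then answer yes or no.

t_(k+1)/t_k = (k + 4)**2/(k + 5)**2.
A = k**2 + 8*k + 16, B = k**2 + 10*k + 25, C = 1.
f must satisfy (k**2 + 8*k + 16)·f(k+1) − (k**2 + 8*k + 16)·f(k) = 1.
deg f ≤ 0 (via 2,2,0).
Write f(k) = c0. Then LHS − RHS = -1, requiring -1 = 0: contradictory. No certificate.

No. Not Gosper-summable.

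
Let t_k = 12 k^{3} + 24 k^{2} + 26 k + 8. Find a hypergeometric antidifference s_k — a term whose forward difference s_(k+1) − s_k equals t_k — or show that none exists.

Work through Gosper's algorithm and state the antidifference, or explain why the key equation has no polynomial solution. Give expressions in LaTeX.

Ratio r(k) = (6*k**3 + 30*k**2 + 55*k + 35)/(6*k**3 + 12*k**2 + 13*k + 4).
Factor: A=1; B=1; C=k**3 + 2*k**2 + 13*k/6 + 2/3.
Key eq: (1)·f(k+1) = (1)·f(k) + (k**3 + 2*k**2 + 13*k/6 + 2/3).
d = 4 from the (0,0,3) case.
Solve for f: f(k) = k*(3*k**3 + 2*k**2 + 4*k - 1)/12 (degree 4 ≤ 4).
Get s_k = R·t_k = k*(3*k**3 + 2*k**2 + 4*k - 1) with R(k) = B(k−1)f(k)/C(k) = k*(3*k**3 + 2*k**2 + 4*k - 1)/(2*(6*k**3 + 12*k**2 + 13*k + 4)).
s_(k+1) − s_k = 12*k**3 + 24*k**2 + 26*k + 8 = t_k.

s_k = k \left(3 k^{3} + 2 k^{2} + 4 k - 1\right)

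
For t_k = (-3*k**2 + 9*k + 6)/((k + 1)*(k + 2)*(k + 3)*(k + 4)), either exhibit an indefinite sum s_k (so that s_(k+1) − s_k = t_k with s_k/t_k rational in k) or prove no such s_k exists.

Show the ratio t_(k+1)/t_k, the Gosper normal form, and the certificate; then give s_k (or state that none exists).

Ratio r(k) = (k**3 - 5*k - 4)/(k**3 + 2*k**2 - 17*k - 10).
Gosper form: A/B · C(k+1)/C(k) with A=k + 1, B=k + 5, C=k**2 - 3*k - 2.
Key eq: (k + 1)·f(k+1) = (k + 4)·f(k) + (k**2 - 3*k - 2).
From deg A=1, deg B=1, deg C=2: d=3.
Solve for f: f(k) = -k*(k**2 + 24*k + 11)/18 (degree 3 ≤ 3).
Certificate R = B(k−1)f/C = -k*(k + 4)*(k**2 + 24*k + 11)/(18*(k**2 - 3*k - 2)) gives s_k = k*(k**2 + 24*k + 11)/(6*(k + 1)*(k + 2)*(k + 3)).
Verify: 3*(-k**2 + 3*k + 2)/(k**4 + 10*k**3 + 35*k**2 + 50*k + 24) matches t_k.

s_k = k*(k**2 + 24*k + 11)/(6*(k + 1)*(k + 2)*(k + 3))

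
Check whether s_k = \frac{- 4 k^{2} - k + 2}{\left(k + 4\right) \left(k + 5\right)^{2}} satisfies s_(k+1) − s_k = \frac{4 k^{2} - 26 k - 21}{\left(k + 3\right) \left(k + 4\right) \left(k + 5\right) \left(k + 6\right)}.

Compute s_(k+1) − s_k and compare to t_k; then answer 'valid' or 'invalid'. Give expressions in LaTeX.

Invalid: residual \frac{2 \left(- 8 k^{3} - 19 k^{2} + 147 k + 117\right)}{k^{6} + 29 k^{5} + 347 k^{4} + 2191 k^{3} + 7692 k^{2} + 14220 k + 10800} ≠ 0.

s_(k+1) = (-k - 4*(k + 1)**2 + 1)/((k + 5)*(k + 6)**2)
s_(k+1) − s_k = (4*k**3 - 10*k**2 - 195*k - 132)/(k**5 + 26*k**4 + 269*k**3 + 1384*k**2 + 3540*k + 3600)
(s_(k+1) − s_k) − t_k = 2*(-8*k**3 - 19*k**2 + 147*k + 117)/(k**6 + 29*k**5 + 347*k**4 + 2191*k**3 + 7692*k**2 + 14220*k + 10800)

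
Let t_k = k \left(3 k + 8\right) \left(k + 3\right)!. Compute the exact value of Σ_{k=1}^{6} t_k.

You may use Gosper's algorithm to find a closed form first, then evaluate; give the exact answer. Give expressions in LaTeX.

The ratio is (k + 1)*(k + 4)*(3*k + 11)/(k*(3*k + 8)).
So A=k + 4 and B=1, with C=k**2 + 8*k/3.
Key eq: (k + 4)·f(k+1) = (1)·f(k) + (k**2 + 8*k/3).
From deg A=1, deg B=0, deg C=2: d=1.
Solving with deg f ≤ 1: f(k) = (3*k - 4)/3.
Certificate R = B(k−1)f/C = (3*k - 4)/(k*(3*k + 8)) gives s_k = (3*k - 4)*factorial(k + 3).
Check: Δs_k = k*(3*k + 8)*factorial(k + 3). ✓
Evaluate s at k=7 and k=1: 61689600 and -24; difference 61689624.

Σ = 61689624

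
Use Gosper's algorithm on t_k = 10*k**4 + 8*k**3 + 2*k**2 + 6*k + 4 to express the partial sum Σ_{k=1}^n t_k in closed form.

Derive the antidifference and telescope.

t_(k+1)/t_k = (5*k**4 + 24*k**3 + 43*k**2 + 37*k + 15)/(5*k**4 + 4*k**3 + k**2 + 3*k + 2).
Factor: A=1; B=1; C=k**4 + 4*k**3/5 + k**2/5 + 3*k/5 + 2/5.
f must satisfy (1)·f(k+1) − (1)·f(k) = k**4 + 4*k**3/5 + k**2/5 + 3*k/5 + 2/5.
From deg A=0, deg B=0, deg C=4: d=5.
Coefficient equations give f(k) = k*(2*k**4 - 3*k**3 + 4*k + 1)/10.
R(k) = B(k−1)·f(k)/C(k) = k*(2*k**4 - 3*k**3 + 4*k + 1)/(2*(5*k**4 + 4*k**3 + k**2 + 3*k + 2)); s_k = R·t_k = k*(2*k**4 - 3*k**3 + 4*k + 1).
Check: Δs_k = 10*k**4 + 8*k**3 + 2*k**2 + 6*k + 4. ✓
Evaluate: s_(n+1) = 2*n**5 + 7*n**4 + 8*n**3 + 6*n**2 + 7*n + 4; subtract s_(1) = 4 ⇒ S(n) = n*(2*n**4 + 7*n**3 + 8*n**2 + 6*n + 7).

S(n) = n*(2*n**4 + 7*n**3 + 8*n**2 + 6*n + 7)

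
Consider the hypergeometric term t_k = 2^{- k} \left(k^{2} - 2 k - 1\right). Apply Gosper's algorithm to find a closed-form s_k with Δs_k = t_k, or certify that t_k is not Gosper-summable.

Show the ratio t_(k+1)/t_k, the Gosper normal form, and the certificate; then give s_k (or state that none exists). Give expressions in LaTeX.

s_k = - 2^{1 - k} k^{2}

Step 1: r(k) = (k**2 - 2)/(2*(k**2 - 2*k - 1)).
Take A(k)=1/2, B(k)=1, C(k)=k**2 - 2*k - 1.
Need (1/2)·f(k+1) − (1)·f(k) = k**2 - 2*k - 1.
d = 2 from the (0,0,2) case.
Solving with deg f ≤ 2: f(k) = -2*k**2.
Get s_k = R·t_k = -2**(1 - k)*k**2 with R(k) = B(k−1)f(k)/C(k) = -2*k**2/(k**2 - 2*k - 1).
Δs = (k**2 - 2*k - 1)/2**k, as required.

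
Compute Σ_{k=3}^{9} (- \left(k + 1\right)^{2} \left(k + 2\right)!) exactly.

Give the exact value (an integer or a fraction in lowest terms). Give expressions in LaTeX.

Step 1: r(k) = (k + 2)**2*(k + 3)/(k + 1)**2.
A = k + 3, B = 1, C = k**2 + 2*k + 1.
Solve (k + 3)·f(k+1) − (1)·f(k) = k**2 + 2*k + 1.
d = 1 from the (1,0,2) case.
A polynomial solution: f(k) = k - 1.
R(k) = B(k−1)·f(k)/C(k) = (k - 1)/(k + 1)**2; s_k = R·t_k = -(k - 1)*factorial(k + 2).
Δs = -(k + 1)**2*factorial(k + 2), as required.
Telescoping: Σ = s_(10) − s_(3) = -4311014400 − (-240) = -4311014160.

Σ = -4311014160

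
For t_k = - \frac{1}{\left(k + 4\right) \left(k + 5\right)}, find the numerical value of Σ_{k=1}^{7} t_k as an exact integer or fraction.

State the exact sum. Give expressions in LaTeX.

Σ = -7/60

t_(k+1)/t_k = (k + 4)/(k + 6).
A = k + 4, B = k + 6, C = 1.
Need (k + 4)·f(k+1) − (k + 5)·f(k) = 1.
Bound: deg f ≤ 1.
Coefficient equations give f(k) = k/4.
Then R = B(k−1)f/C = k*(k + 5)/4, so s_k = R(k)·t_k = -k/(4*k + 16).
Check: Δs_k = -1/(k**2 + 9*k + 20). ✓
Evaluate s at k=8 and k=1: -1/6 and -1/20; difference -7/60.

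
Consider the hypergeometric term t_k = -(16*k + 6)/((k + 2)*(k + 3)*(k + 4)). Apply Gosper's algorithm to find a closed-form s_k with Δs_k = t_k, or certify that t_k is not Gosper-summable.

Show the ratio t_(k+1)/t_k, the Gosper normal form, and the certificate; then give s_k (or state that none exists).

s_k = -k*(19*k - 1)/(6*(k + 2)*(k + 3))

r(k) = (k + 2)*(8*k + 11)/((k + 5)*(8*k + 3)) after simplifying.
Take A(k)=k + 2, B(k)=k + 5, C(k)=k + 3/8.
Set up (k + 2)·f(k+1) − (k + 4)·f(k) − (k + 3/8) = 0.
deg f ≤ 2 (via 1,1,1).
Solve for f: f(k) = k*(19*k - 1)/96 (degree 2 ≤ 2).
Certificate R = B(k−1)f/C = k*(k + 4)*(19*k - 1)/(12*(8*k + 3)) gives s_k = -k*(19*k - 1)/(6*(k + 2)*(k + 3)).
Check: Δs_k = 2*(-8*k - 3)/(k**3 + 9*k**2 + 26*k + 24). ✓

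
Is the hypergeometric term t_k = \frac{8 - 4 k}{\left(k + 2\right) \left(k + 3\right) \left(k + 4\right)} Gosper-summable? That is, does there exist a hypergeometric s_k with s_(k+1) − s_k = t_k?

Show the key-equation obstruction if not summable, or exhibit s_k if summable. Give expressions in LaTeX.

Compute t_(k+1)/t_k: get (k - 1)*(k + 2)/((k - 2)*(k + 5)).
So A=k + 2 and B=k + 5, with C=k - 2.
Solve (k + 2)·f(k+1) − (k + 4)·f(k) = k - 2.
Bound: deg f ≤ 2.
A polynomial solution: f(k) = -k.
So s_k = (B(k−1)f/C)·t_k = (-k*(k + 4)/(k - 2))·t_k = 4*k/((k + 2)*(k + 3)).
s_(k+1) − s_k = 4*(2 - k)/(k**3 + 9*k**2 + 26*k + 24) = t_k.

Yes. s_k = \frac{4 k}{\left(k + 2\right) \left(k + 3\right)}.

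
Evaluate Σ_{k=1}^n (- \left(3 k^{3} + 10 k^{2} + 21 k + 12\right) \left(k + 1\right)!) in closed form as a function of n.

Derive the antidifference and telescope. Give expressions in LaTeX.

S(n) = - 3 n^{4} n! - 16 n^{3} n! - 35 n^{2} n! - 38 n n! - 16 n! + 16

The ratio is (3*k**4 + 25*k**3 + 88*k**2 + 146*k + 92)/(3*k**3 + 10*k**2 + 21*k + 12).
Factor: A=k + 2; B=1; C=k**3 + 10*k**2/3 + 7*k + 4.
Set up (k + 2)·f(k+1) − (1)·f(k) − (k**3 + 10*k**2/3 + 7*k + 4) = 0.
From deg A=1, deg B=0, deg C=3: d=2.
Match coefficients ⇒ f(k) = (3*k**2 + k + 4)/3.
Then R = B(k−1)f/C = (3*k**2 + k + 4)/(3*k**3 + 10*k**2 + 21*k + 12), so s_k = R(k)·t_k = -(3*k**2 + k + 4)*factorial(k + 1).
Verify: -(3*k**3 + 10*k**2 + 21*k + 12)*factorial(k + 1) matches t_k.
s_(n+1) = -(3*n**2 + 7*n + 8)*factorial(n + 2) and s_(1) = -16, so S(n) = -3*n**4*factorial(n) - 16*n**3*factorial(n) - 35*n**2*factorial(n) - 38*n*factorial(n) - 16*factorial(n) + 16.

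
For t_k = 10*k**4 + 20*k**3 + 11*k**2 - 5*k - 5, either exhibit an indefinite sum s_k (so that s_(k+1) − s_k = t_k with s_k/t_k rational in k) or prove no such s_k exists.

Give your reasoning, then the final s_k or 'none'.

r(k) = (10*k**4 + 60*k**3 + 131*k**2 + 117*k + 31)/(10*k**4 + 20*k**3 + 11*k**2 - 5*k - 5) after simplifying.
So A=1 and B=1, with C=k**4 + 2*k**3 + 11*k**2/10 - k/2 - 1/2.
Set up (1)·f(k+1) − (1)·f(k) − (k**4 + 2*k**3 + 11*k**2/10 - k/2 - 1/2) = 0.
deg f ≤ 5 (via 0,0,4).
A polynomial solution: f(k) = k*(k**2 - k - 1)*(2*k**2 + 2*k + 1)/10.
R(k) = B(k−1)·f(k)/C(k) = k*(k**2 - k - 1)*(2*k**2 + 2*k + 1)/(10*k**4 + 20*k**3 + 11*k**2 - 5*k - 5); s_k = R·t_k = k*(2*k**4 - 3*k**2 - 3*k - 1).
Verify: 10*k**4 + 20*k**3 + 11*k**2 - 5*k - 5 matches t_k.

s_k = k*(2*k**4 - 3*k**2 - 3*k - 1)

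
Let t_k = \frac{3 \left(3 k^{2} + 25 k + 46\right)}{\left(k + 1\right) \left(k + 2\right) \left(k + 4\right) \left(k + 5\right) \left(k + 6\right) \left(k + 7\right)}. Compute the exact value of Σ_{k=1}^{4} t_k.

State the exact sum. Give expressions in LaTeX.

Step 1: r(k) = (k + 1)*(k + 4)*(25*k + 3*(k + 1)**2 + 71)/((k + 3)*(k + 8)*(3*k**2 + 25*k + 46)).
A = k + 1, B = k + 8, C = k**3 + 34*k**2/3 + 121*k/3 + 46.
Set up (k + 1)·f(k+1) − (k + 7)·f(k) − (k**3 + 34*k**2/3 + 121*k/3 + 46) = 0.
d = 6 from the (1,1,3) case.
Coefficient equations give f(k) = k*(k + 2)*(k + 3)*(k + 5)*(k**2 + 11*k + 34)/72.
Get s_k = R·t_k = k*(k**2 + 11*k + 34)/(8*(k**3 + 11*k**2 + 34*k + 24)) with R(k) = B(k−1)f(k)/C(k) = k*(k + 2)*(k + 5)*(k + 7)*(k**2 + 11*k + 34)/(24*(3*k**2 + 25*k + 46)).
Δs = 3*(3*k**2 + 25*k + 46)/(k**6 + 25*k**5 + 247*k**4 + 1219*k**3 + 3112*k**2 + 3796*k + 1680), as required.
Σ_(k=1)^(4) t_k = s_(5) − s_(1) = 95/792 − (23/280) = 131/3465.

Σ = 131/3465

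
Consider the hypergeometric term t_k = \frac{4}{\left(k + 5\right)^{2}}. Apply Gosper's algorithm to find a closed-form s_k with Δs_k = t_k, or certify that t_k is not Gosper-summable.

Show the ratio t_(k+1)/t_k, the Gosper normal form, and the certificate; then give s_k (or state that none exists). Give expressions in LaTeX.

t_(k+1)/t_k = (k + 5)**2/(k + 6)**2.
Normal form (A,B,C) = (k**2 + 10*k + 25, k**2 + 12*k + 36, 1).
f must satisfy (k**2 + 10*k + 25)·f(k+1) − (k**2 + 10*k + 25)·f(k) = 1.
Bound: deg f ≤ 0.
Put f(k) = c0: A·f(k+1) − B(k−1)·f(k) − C = -1; need -1 = 0 — inconsistent ⇒ no f, not summable.

none — t_k is not Gosper-summable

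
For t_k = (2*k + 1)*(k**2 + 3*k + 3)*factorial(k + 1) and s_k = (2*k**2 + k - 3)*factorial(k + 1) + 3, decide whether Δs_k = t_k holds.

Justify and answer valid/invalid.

valid; difference matches t_k

s_(k+1) = (k + 2*(k + 1)**2 - 2)*factorial(k + 2) + 3
s_(k+1) − s_k = (2*k + 1)*(k**2 + 3*k + 3)*factorial(k + 1)
(s_(k+1) − s_k) − t_k = 0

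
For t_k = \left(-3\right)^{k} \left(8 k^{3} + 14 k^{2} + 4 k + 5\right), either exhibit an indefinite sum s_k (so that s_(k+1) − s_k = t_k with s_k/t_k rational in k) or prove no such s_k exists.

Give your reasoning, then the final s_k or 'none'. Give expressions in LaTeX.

s_k = \left(-3\right)^{k} \left(- 2 k^{3} + k^{2} + 2 k - 2\right)

Ratio r(k) = 3*(-8*k**3 - 38*k**2 - 56*k - 31)/(8*k**3 + 14*k**2 + 4*k + 5).
Factor: A=-3; B=1; C=k**3 + 7*k**2/4 + k/2 + 5/8.
f must satisfy (-3)·f(k+1) − (1)·f(k) = k**3 + 7*k**2/4 + k/2 + 5/8.
d = 3 from the (0,0,3) case.
Coefficient equations give f(k) = -(2*k**3 - k**2 - 2*k + 2)/8.
Then R = B(k−1)f/C = -(2*k**3 - k**2 - 2*k + 2)/(8*k**3 + 14*k**2 + 4*k + 5), so s_k = R(k)·t_k = (-3)**k*(-2*k**3 + k**2 + 2*k - 2).
Check: Δs_k = (-3)**k*(8*k**3 + 14*k**2 + 4*k + 5). ✓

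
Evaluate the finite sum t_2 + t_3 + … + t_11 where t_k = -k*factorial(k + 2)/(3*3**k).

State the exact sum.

Σ = -358752568/2187

r(k) = (k + 1)*(k + 3)/(3*k) after simplifying.
Normal form (A,B,C) = (k/3 + 1, 1, k).
Need (k/3 + 1)·f(k+1) − (1)·f(k) = k.
d = 0 from the (1,0,1) case.
Solve for f: f(k) = 3 (degree 0 ≤ 0).
Get s_k = R·t_k = -factorial(k + 2)/3**k with R(k) = B(k−1)f(k)/C(k) = 3/k.
Check: Δs_k = -k*factorial(k + 2)/(3*3**k). ✓
Evaluate s at k=12 and k=2: -358758400/2187 and -8/3; difference -358752568/2187.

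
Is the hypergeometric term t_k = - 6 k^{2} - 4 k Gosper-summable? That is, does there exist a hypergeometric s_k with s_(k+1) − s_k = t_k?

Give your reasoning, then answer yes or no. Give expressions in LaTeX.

Step 1: r(k) = (3*k**2 + 8*k + 5)/(k*(3*k + 2)).
Take A(k)=1, B(k)=1, C(k)=k**2 + 2*k/3.
Solve (1)·f(k+1) − (1)·f(k) = k**2 + 2*k/3.
deg f ≤ 3 (via 0,0,2).
Coefficient equations give f(k) = k*(k - 1)*(2*k + 1)/6.
Then R = B(k−1)f/C = (k - 1)*(2*k + 1)/(2*(3*k + 2)), so s_k = R(k)·t_k = k*(-2*k**2 + k + 1).
Verify: 2*k*(-3*k - 2) matches t_k.

Yes. s_k = k \left(- 2 k^{2} + k + 1\right).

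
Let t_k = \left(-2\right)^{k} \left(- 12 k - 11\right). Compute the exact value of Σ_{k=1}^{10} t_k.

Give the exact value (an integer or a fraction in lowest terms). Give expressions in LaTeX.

Σ = -92150

Step 1: r(k) = 2*(-12*k - 23)/(12*k + 11).
A = -2, B = 1, C = k + 11/12.
Key eq: (-2)·f(k+1) = (1)·f(k) + (k + 11/12).
From deg A=0, deg B=0, deg C=1: d=1.
Match coefficients ⇒ f(k) = -(4*k + 1)/12.
R(k) = B(k−1)·f(k)/C(k) = -(4*k + 1)/(12*k + 11); s_k = R·t_k = (-2)**k*(4*k + 1).
Verify: (-2)**k*(-12*k - 11) matches t_k.
Sum = s_(11) − s_(1); s_(11) = -92160, s_(1) = -10 ⇒ -92150.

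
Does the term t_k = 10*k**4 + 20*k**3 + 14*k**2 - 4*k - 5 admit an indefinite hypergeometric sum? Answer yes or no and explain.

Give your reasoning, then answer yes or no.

Ratio r(k) = (10*k**4 + 60*k**3 + 134*k**2 + 124*k + 35)/(10*k**4 + 20*k**3 + 14*k**2 - 4*k - 5).
Gosper form: A/B · C(k+1)/C(k) with A=1, B=1, C=k**4 + 2*k**3 + 7*k**2/5 - 2*k/5 - 1/2.
Key eq: (1)·f(k+1) = (1)·f(k) + (k**4 + 2*k**3 + 7*k**2/5 - 2*k/5 - 1/2).
deg f ≤ 5 (via 0,0,4).
A polynomial solution: f(k) = k*(2*k**4 - 2*k**2 - 4*k - 1)/10.
Then R = B(k−1)f/C = k*(2*k**4 - 2*k**2 - 4*k - 1)/(10*k**4 + 20*k**3 + 14*k**2 - 4*k - 5), so s_k = R(k)·t_k = k*(2*k**4 - 2*k**2 - 4*k - 1).
Verify: 10*k**4 + 20*k**3 + 14*k**2 - 4*k - 5 matches t_k.

Yes. s_k = k*(2*k**4 - 2*k**2 - 4*k - 1).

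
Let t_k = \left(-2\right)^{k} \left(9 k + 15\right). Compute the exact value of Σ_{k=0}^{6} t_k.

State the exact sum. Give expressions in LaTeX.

Σ = 3075

Step 1: r(k) = 2*(-3*k - 8)/(3*k + 5).
So A=-2 and B=1, with C=k + 5/3.
Key eq: (-2)·f(k+1) = (1)·f(k) + (k + 5/3).
Degrees (0,0,1) ⇒ d ≤ 1.
Coefficient equations give f(k) = -(k + 1)/3.
Certificate R = B(k−1)f/C = -(k + 1)/(3*k + 5) gives s_k = -3*(-2)**k*(k + 1).
s_(k+1) − s_k = (-2)**k*(9*k + 15) = t_k.
Evaluate s at k=7 and k=0: 3072 and -3; difference 3075.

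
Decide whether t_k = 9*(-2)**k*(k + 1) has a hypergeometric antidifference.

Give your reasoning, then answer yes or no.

Yes. s_k = (-2)**k*(-3*k - 1).

t_(k+1)/t_k = 2*(-k - 2)/(k + 1).
Factor: A=-2; B=1; C=k + 1.
Key eq: (-2)·f(k+1) = (1)·f(k) + (k + 1).
d = 1 from the (0,0,1) case.
Solve for f: f(k) = -(3*k + 1)/9 (degree 1 ≤ 1).
Then R = B(k−1)f/C = -(3*k + 1)/(9*(k + 1)), so s_k = R(k)·t_k = (-2)**k*(-3*k - 1).
s_(k+1) − s_k = 9*(-2)**k*(k + 1) = t_k.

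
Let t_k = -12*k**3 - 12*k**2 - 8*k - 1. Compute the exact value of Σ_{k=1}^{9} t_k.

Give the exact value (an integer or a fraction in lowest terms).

Σ = -28089

r(k) = (12*k**3 + 48*k**2 + 68*k + 33)/(12*k**3 + 12*k**2 + 8*k + 1) after simplifying.
So A=1 and B=1, with C=k**3 + k**2 + 2*k/3 + 1/12.
Need (1)·f(k+1) − (1)·f(k) = k**3 + k**2 + 2*k/3 + 1/12.
Bound: deg f ≤ 4.
A polynomial solution: f(k) = k*(3*k**3 - 2*k**2 + k - 1)/12.
So s_k = (B(k−1)f/C)·t_k = (k*(3*k**3 - 2*k**2 + k - 1)/(12*k**3 + 12*k**2 + 8*k + 1))·t_k = k*(-3*k**3 + 2*k**2 - k + 1).
Δs = -12*k**3 - 12*k**2 - 8*k - 1, as required.
Sum = s_(10) − s_(1); s_(10) = -28090, s_(1) = -1 ⇒ -28089.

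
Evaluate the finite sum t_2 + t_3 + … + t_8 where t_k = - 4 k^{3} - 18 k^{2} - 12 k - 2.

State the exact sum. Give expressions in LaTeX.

Σ = -9268

Step 1: r(k) = (2*k**3 + 15*k**2 + 30*k + 18)/(2*k**3 + 9*k**2 + 6*k + 1).
Take A(k)=1, B(k)=1, C(k)=k**3 + 9*k**2/2 + 3*k + 1/2.
f must satisfy (1)·f(k+1) − (1)·f(k) = k**3 + 9*k**2/2 + 3*k + 1/2.
From deg A=0, deg B=0, deg C=3: d=4.
Solving with deg f ≤ 4: f(k) = k*(k**3 + 4*k**2 - 2*k - 1)/4.
Certificate R = B(k−1)f/C = k*(k**3 + 4*k**2 - 2*k - 1)/(2*(2*k + 1)*(k**2 + 4*k + 1)) gives s_k = k*(-k**3 - 4*k**2 + 2*k + 1).
s_(k+1) − s_k = -4*k**3 - 18*k**2 - 12*k - 2 = t_k.
Sum = s_(9) − s_(2); s_(9) = -9306, s_(2) = -38 ⇒ -9268.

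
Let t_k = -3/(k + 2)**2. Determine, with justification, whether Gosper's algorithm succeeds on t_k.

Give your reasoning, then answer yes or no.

No; the coefficient equations for f are inconsistent.

Ratio r(k) = (k + 2)**2/(k + 3)**2.
Factor: A=k**2 + 4*k + 4; B=k**2 + 6*k + 9; C=1.
Key eq: (k**2 + 4*k + 4)·f(k+1) = (k**2 + 4*k + 4)·f(k) + (1).
deg f ≤ 0 (via 2,2,0).
Write f(k) = c0. Then LHS − RHS = -1, requiring -1 = 0: contradictory. No certificate.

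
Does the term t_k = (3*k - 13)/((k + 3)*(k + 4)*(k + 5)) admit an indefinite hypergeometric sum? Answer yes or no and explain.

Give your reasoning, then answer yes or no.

Yes. s_k = k*(-k - 25)/(6*(k + 3)*(k + 4)).

Ratio r(k) = (k + 3)*(3*k - 10)/((k + 6)*(3*k - 13)).
A = k + 3, B = k + 6, C = k - 13/3.
Set up (k + 3)·f(k+1) − (k + 5)·f(k) − (k - 13/3) = 0.
deg f ≤ 2 (via 1,1,1).
Coefficient equations give f(k) = -k*(k + 25)/18.
Then R = B(k−1)f/C = -k*(k + 5)*(k + 25)/(6*(3*k - 13)), so s_k = R(k)·t_k = k*(-k - 25)/(6*(k + 3)*(k + 4)).
Δs = (3*k - 13)/(k**3 + 12*k**2 + 47*k + 60), as required.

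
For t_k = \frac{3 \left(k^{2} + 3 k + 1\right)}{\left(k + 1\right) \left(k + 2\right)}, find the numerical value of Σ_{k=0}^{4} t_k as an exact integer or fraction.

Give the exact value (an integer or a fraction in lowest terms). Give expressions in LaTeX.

Step 1: r(k) = (k + 1)*(3*k + (k + 1)**2 + 4)/((k + 3)*(k**2 + 3*k + 1)).
Take A(k)=k + 1, B(k)=k + 3, C(k)=k**2 + 3*k + 1.
f must satisfy (k + 1)·f(k+1) − (k + 2)·f(k) = k**2 + 3*k + 1.
deg f ≤ 2 (via 1,1,2).
Coefficient equations give f(k) = k**2.
Get s_k = R·t_k = 3*k**2/(k + 1) with R(k) = B(k−1)f(k)/C(k) = k**2*(k + 2)/(k**2 + 3*k + 1).
Verify: 3*(k**2 + 3*k + 1)/(k**2 + 3*k + 2) matches t_k.
Evaluate s at k=5 and k=0: 25/2 and 0; difference 25/2.

Σ = 25/2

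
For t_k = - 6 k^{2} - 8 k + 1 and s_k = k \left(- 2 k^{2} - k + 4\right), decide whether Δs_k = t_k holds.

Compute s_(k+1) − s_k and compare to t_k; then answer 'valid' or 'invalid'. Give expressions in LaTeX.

Valid: the claim telescopes to t_k.

s_(k+1) = -(k + 1)*(k + 2*(k + 1)**2 - 3)
s_(k+1) − s_k = -6*k**2 - 8*k + 1
(s_(k+1) − s_k) − t_k = 0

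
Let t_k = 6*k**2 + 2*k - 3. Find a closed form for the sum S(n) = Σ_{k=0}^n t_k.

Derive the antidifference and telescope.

S(n) = 2*n**3 + 4*n**2 - n - 3

Compute t_(k+1)/t_k: get (6*k**2 + 14*k + 5)/(6*k**2 + 2*k - 3).
Gosper form: A/B · C(k+1)/C(k) with A=1, B=1, C=k**2 + k/3 - 1/2.
Set up (1)·f(k+1) − (1)·f(k) − (k**2 + k/3 - 1/2) = 0.
d = 3 from the (0,0,2) case.
Match coefficients ⇒ f(k) = k*(2*k**2 - 2*k - 3)/6.
Then R = B(k−1)f/C = k*(2*k**2 - 2*k - 3)/(6*k**2 + 2*k - 3), so s_k = R(k)·t_k = k*(2*k**2 - 2*k - 3).
s_(k+1) − s_k = 6*k**2 + 2*k - 3 = t_k.
Evaluate: s_(n+1) = 2*n**3 + 4*n**2 - n - 3; subtract s_(0) = 0 ⇒ S(n) = 2*n**3 + 4*n**2 - n - 3.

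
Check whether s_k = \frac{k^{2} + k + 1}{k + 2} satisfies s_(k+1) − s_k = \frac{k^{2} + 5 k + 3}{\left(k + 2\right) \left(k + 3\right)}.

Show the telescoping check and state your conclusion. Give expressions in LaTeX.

s_(k+1) = (k + (k + 1)**2 + 2)/(k + 3)
s_(k+1) − s_k = (k**2 + 5*k + 3)/(k**2 + 5*k + 6)
(s_(k+1) − s_k) − t_k = 0

valid; difference matches t_k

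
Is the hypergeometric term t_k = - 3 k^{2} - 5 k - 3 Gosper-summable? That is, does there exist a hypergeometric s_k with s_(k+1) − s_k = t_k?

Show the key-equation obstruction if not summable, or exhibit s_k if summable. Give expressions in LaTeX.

Step 1: r(k) = (3*k**2 + 11*k + 11)/(3*k**2 + 5*k + 3).
Take A(k)=1, B(k)=1, C(k)=k**2 + 5*k/3 + 1.
Need (1)·f(k+1) − (1)·f(k) = k**2 + 5*k/3 + 1.
d = 3 from the (0,0,2) case.
Match coefficients ⇒ f(k) = k*(k**2 + k + 1)/3.
Certificate R = B(k−1)f/C = k*(k**2 + k + 1)/(3*k**2 + 5*k + 3) gives s_k = k*(-k**2 - k - 1).
s_(k+1) − s_k = -3*k**2 - 5*k - 3 = t_k.

Yes. s_k = k \left(- k^{2} - k - 1\right).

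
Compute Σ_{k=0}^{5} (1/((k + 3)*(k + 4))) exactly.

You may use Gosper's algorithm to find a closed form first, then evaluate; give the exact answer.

Σ = 2/9

r(k) = (k + 3)/(k + 5) after simplifying.
Gosper form: A/B · C(k+1)/C(k) with A=k + 3, B=k + 5, C=1.
Solve (k + 3)·f(k+1) − (k + 4)·f(k) = 1.
d = 1 from the (1,1,0) case.
Solve for f: f(k) = k/3 (degree 1 ≤ 1).
R(k) = B(k−1)·f(k)/C(k) = k*(k + 4)/3; s_k = R·t_k = k/(3*(k + 3)).
Check: Δs_k = 1/(k**2 + 7*k + 12). ✓
Sum = s_(6) − s_(0); s_(6) = 2/9, s_(0) = 0 ⇒ 2/9.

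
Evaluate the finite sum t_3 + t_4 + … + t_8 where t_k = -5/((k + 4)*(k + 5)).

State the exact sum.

The ratio is (k + 4)/(k + 6).
So A=k + 4 and B=k + 6, with C=1.
Solve (k + 4)·f(k+1) − (k + 5)·f(k) = 1.
deg f ≤ 1 (via 1,1,0).
Solve for f: f(k) = k/4 (degree 1 ≤ 1).
R(k) = B(k−1)·f(k)/C(k) = k*(k + 5)/4; s_k = R·t_k = -5*k/(4*k + 16).
Check: Δs_k = -5/(k**2 + 9*k + 20). ✓
Sum = s_(9) − s_(3); s_(9) = -45/52, s_(3) = -15/28 ⇒ -30/91.

Σ = -30/91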